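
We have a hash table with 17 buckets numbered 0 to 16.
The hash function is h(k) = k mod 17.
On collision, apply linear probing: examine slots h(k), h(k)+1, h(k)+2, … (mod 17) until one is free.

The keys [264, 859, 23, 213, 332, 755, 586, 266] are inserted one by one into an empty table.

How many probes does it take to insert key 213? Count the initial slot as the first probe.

3

264: h=9 => slot 9
859: h=9, probe 9,10 => slot 10
23: h=6 => slot 6
213: h=9, probe 9,10,11 => slot 11
332: h=9, probe 9,10,11,12 => slot 12
755: h=7 => slot 7
586: h=8 => slot 8
266: h=11, probe 11,12,13 => slot 13
Table: [-, -, -, -, -, -, 23, 755, 586, 264, 859, 213, 332, 266, -, -, -]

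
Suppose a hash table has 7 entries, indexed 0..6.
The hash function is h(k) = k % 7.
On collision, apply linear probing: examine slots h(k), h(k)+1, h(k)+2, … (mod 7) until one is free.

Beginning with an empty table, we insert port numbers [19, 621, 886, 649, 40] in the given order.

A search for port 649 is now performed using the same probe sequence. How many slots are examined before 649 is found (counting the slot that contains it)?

3

19 hashes to 5; slot 5 is free => place at 5.
621 hashes to 5; 5 taken => place at 6.
886 hashes to 4; slot 4 is free => place at 4.
649 hashes to 5; 5,6 taken => place at 0.
40 hashes to 5; 5,6,0 taken => place at 1.
Table: [649, 40, -, -, 886, 19, 621]
Lookup 649: h=5, probe 5,6,0 → found at 0.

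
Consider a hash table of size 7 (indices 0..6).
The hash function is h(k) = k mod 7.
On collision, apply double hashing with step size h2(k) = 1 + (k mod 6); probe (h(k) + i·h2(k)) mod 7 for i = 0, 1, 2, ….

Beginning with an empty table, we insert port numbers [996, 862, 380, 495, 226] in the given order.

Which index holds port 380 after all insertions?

Insert 996: h=2, slot 2 empty => index 2.
Insert 862: h=1, slot 1 empty => index 1.
Insert 380: h=2, h2=3, slot 2 occupied => index 5.
Insert 495: h=5, h2=4, slots 5,2 occupied => index 6.
Insert 226: h=2, h2=5, slot 2 occupied => index 0.
Table: [226, 862, 996, -, -, 380, 495]

5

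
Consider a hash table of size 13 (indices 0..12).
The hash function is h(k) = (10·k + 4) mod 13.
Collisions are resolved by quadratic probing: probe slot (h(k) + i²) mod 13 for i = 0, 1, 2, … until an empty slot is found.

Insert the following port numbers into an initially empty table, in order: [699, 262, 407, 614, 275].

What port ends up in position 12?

699: h=0 => slot 0
262: h=11 => slot 11
407: h=5 => slot 5
614: h=8 => slot 8
275: h=11, probe 11,12 => slot 12
Table: [699, ., ., ., ., 407, ., ., 614, ., ., 262, 275]

275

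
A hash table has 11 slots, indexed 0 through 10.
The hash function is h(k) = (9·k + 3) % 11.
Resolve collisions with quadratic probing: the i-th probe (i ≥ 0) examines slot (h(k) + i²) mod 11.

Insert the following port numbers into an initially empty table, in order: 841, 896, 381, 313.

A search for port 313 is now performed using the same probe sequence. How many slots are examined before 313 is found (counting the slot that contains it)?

Insert 841: h=4, slot 4 empty -> index 4.
Insert 896: h=4, slot 4 occupied -> index 5.
Insert 381: h=0, slot 0 empty -> index 0.
Insert 313: h=4, slots 4,5 occupied -> index 8.
Table: [381, _, _, _, 841, 896, _, _, 313, _, _]
Lookup 313: h=4, probe 4,5,8 → found at 8.

3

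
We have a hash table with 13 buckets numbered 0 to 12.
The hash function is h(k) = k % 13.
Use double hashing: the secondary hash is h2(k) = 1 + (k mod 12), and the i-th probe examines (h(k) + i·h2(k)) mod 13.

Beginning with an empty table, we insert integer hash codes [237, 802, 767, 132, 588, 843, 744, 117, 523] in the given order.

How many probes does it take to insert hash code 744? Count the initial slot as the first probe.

Insert 237: h=3, slot 3 empty -> index 3.
Insert 802: h=9, slot 9 empty -> index 9.
Insert 767: h=0, slot 0 empty -> index 0.
Insert 132: h=2, slot 2 empty -> index 2.
Insert 588: h=3, h2=1, slot 3 occupied -> index 4.
Insert 843: h=11, slot 11 empty -> index 11.
Insert 744: h=3, h2=1, slots 3,4 occupied -> index 5.
Insert 117: h=0, h2=10, slot 0 occupied -> index 10.
Insert 523: h=3, h2=8, slots 3,11 occupied -> index 6.
Table: [767, ∅, 132, 237, 588, 744, 523, ∅, ∅, 802, 117, 843, ∅]

3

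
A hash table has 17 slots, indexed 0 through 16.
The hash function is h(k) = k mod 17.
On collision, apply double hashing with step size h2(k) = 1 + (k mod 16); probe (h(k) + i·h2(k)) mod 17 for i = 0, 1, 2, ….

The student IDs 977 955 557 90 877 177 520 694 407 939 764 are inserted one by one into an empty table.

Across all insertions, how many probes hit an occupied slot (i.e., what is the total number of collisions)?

2

Insert 977: h=8, slot 8 empty => index 8.
Insert 955: h=3, slot 3 empty => index 3.
Insert 557: h=13, slot 13 empty => index 13.
Insert 90: h=5, slot 5 empty => index 5.
Insert 877: h=10, slot 10 empty => index 10.
Insert 177: h=7, slot 7 empty => index 7.
Insert 520: h=10, h2=9, slot 10 occupied => index 2.
Insert 694: h=14, slot 14 empty => index 14.
Insert 407: h=16, slot 16 empty => index 16.
Insert 939: h=4, slot 4 empty => index 4.
Insert 764: h=16, h2=13, slot 16 occupied => index 12.
Table: [—, —, 520, 955, 939, 90, —, 177, 977, —, 877, —, 764, 557, 694, —, 407]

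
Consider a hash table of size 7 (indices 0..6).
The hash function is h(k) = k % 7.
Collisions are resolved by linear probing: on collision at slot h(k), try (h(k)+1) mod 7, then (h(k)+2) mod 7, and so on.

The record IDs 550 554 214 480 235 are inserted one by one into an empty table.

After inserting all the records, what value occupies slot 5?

214

Insert 550: h=4, slot 4 empty → index 4.
Insert 554: h=1, slot 1 empty → index 1.
Insert 214: h=4, slot 4 occupied → index 5.
Insert 480: h=4, slots 4,5 occupied → index 6.
Insert 235: h=4, slots 4,5,6 occupied → index 0.
Table: [235, 554, -, -, 550, 214, 480]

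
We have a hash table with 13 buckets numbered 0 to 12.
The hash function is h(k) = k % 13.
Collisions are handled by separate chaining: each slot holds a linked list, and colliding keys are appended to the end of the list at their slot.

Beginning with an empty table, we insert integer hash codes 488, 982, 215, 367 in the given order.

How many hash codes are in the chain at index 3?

1

488 → bucket 7
982 → bucket 7 (collision)
215 → bucket 7 (collision)
367 → bucket 3
Final buckets:
0: —
1: —
2: —
3: 367
4: —
5: —
6: —
7: 488 -> 982 -> 215
8: —
9: —
10: —
11: —
12: —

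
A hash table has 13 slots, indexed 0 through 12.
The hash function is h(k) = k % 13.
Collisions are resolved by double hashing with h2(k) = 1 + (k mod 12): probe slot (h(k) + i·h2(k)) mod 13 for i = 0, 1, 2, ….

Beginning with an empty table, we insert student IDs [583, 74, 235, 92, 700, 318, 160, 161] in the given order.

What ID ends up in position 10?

92

Insert 583: h=11, slot 11 empty → index 11.
Insert 74: h=9, slot 9 empty → index 9.
Insert 235: h=1, slot 1 empty → index 1.
Insert 92: h=1, h2=9, slot 1 occupied → index 10.
Insert 700: h=11, h2=5, slot 11 occupied → index 3.
Insert 318: h=6, slot 6 empty → index 6.
Insert 160: h=4, slot 4 empty → index 4.
Insert 161: h=5, slot 5 empty → index 5.
Table: [—, 235, —, 700, 160, 161, 318, —, —, 74, 92, 583, —]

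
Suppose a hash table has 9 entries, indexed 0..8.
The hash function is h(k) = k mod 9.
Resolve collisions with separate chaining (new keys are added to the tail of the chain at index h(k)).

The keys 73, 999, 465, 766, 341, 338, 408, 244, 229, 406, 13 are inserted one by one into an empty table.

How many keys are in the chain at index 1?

4

Insert 73: h=1, bucket 1 empty → new chain.
Insert 999: h=0, bucket 0 empty → new chain.
Insert 465: h=6, bucket 6 empty → new chain.
Insert 766: h=1, bucket 1 nonempty → append to chain.
Insert 341: h=8, bucket 8 empty → new chain.
Insert 338: h=5, bucket 5 empty → new chain.
Insert 408: h=3, bucket 3 empty → new chain.
Insert 244: h=1, bucket 1 nonempty → append to chain.
Insert 229: h=4, bucket 4 empty → new chain.
Insert 406: h=1, bucket 1 nonempty → append to chain.
Insert 13: h=4, bucket 4 nonempty → append to chain.
Final buckets:
0: 999
1: 73 -> 766 -> 244 -> 406
2: ∅
3: 408
4: 229 -> 13
5: 338
6: 465
7: ∅
8: 341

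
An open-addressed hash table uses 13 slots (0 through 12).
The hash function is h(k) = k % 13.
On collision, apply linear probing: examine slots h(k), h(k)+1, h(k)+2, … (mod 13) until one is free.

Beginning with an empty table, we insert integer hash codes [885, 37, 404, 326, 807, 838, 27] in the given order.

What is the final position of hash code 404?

Insert 885: h=1, slot 1 empty -> index 1.
Insert 37: h=11, slot 11 empty -> index 11.
Insert 404: h=1, slot 1 occupied -> index 2.
Insert 326: h=1, slots 1,2 occupied -> index 3.
Insert 807: h=1, slots 1,2,3 occupied -> index 4.
Insert 838: h=6, slot 6 empty -> index 6.
Insert 27: h=1, slots 1,2,3,4 occupied -> index 5.
Table: [., 885, 404, 326, 807, 27, 838, ., ., ., ., 37, .]

2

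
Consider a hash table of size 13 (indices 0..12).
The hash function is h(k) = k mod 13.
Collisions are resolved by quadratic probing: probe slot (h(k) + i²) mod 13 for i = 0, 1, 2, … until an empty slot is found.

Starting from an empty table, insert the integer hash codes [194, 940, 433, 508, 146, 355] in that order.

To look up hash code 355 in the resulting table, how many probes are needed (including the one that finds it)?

3

194: h=12 => slot 12
940: h=4 => slot 4
433: h=4, probe 4,5 => slot 5
508: h=1 => slot 1
146: h=3 => slot 3
355: h=4, probe 4,5,8 => slot 8
Table: [., 508, ., 146, 940, 433, ., ., 355, ., ., ., 194]
Lookup 355: h=4, probe 4,5,8 → found at 8.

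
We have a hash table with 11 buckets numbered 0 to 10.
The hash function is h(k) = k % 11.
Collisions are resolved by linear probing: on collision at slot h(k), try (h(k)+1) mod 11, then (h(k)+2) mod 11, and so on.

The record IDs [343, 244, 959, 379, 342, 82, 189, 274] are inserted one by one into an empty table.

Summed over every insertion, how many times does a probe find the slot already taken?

9

343: h=2 -> slot 2
244: h=2, probe 2,3 -> slot 3
959: h=2, probe 2,3,4 -> slot 4
379: h=5 -> slot 5
342: h=1 -> slot 1
82: h=5, probe 5,6 -> slot 6
189: h=2, probe 2,3,4,5,6,7 -> slot 7
274: h=10 -> slot 10
Table: [_, 342, 343, 244, 959, 379, 82, 189, _, _, 274]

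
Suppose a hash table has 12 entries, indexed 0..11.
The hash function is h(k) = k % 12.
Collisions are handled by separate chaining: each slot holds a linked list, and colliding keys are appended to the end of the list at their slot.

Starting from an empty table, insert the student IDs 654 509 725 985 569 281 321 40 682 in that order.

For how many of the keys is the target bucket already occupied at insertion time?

Insert 654: h=6, bucket 6 empty → new chain.
Insert 509: h=5, bucket 5 empty → new chain.
Insert 725: h=5, bucket 5 nonempty → append to chain.
Insert 985: h=1, bucket 1 empty → new chain.
Insert 569: h=5, bucket 5 nonempty → append to chain.
Insert 281: h=5, bucket 5 nonempty → append to chain.
Insert 321: h=9, bucket 9 empty → new chain.
Insert 40: h=4, bucket 4 empty → new chain.
Insert 682: h=10, bucket 10 empty → new chain.
Final buckets:
0: ∅
1: 985
2: ∅
3: ∅
4: 40
5: 509 -> 725 -> 569 -> 281
6: 654
7: ∅
8: ∅
9: 321
10: 682
11: ∅

3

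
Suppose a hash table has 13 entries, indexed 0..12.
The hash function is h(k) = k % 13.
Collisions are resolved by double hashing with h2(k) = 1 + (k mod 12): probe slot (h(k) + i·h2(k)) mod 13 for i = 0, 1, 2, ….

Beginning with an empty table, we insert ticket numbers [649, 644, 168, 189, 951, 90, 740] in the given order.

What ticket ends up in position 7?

649: h=12 -> slot 12
644: h=7 -> slot 7
168: h=12, h2=1, probe 12,0 -> slot 0
189: h=7, h2=10, probe 7,4 -> slot 4
951: h=2 -> slot 2
90: h=12, h2=7, probe 12,6 -> slot 6
740: h=12, h2=9, probe 12,8 -> slot 8
Table: [168, -, 951, -, 189, -, 90, 644, 740, -, -, -, 649]

644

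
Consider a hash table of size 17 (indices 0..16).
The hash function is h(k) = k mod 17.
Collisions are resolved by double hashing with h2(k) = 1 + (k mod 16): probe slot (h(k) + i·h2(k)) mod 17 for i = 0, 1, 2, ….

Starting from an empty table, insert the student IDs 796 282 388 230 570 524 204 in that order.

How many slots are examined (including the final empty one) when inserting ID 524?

796 hashes to 14; slot 14 is free -> place at 14.
282 hashes to 10; slot 10 is free -> place at 10.
388 hashes to 14, h2=5; 14 taken -> place at 2.
230 hashes to 9; slot 9 is free -> place at 9.
570 hashes to 9, h2=11; 9 taken -> place at 3.
524 hashes to 14, h2=13; 14,10 taken -> place at 6.
204 hashes to 0; slot 0 is free -> place at 0.
Table: [204, —, 388, 570, —, —, 524, —, —, 230, 282, —, —, —, 796, —, —]

3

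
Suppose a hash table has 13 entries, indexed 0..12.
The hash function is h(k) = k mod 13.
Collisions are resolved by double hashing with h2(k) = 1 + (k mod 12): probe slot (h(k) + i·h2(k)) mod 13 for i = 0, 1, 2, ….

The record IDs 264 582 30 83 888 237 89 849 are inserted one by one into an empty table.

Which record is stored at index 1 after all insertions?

849

Insert 264: h=4, slot 4 empty => index 4.
Insert 582: h=10, slot 10 empty => index 10.
Insert 30: h=4, h2=7, slot 4 occupied => index 11.
Insert 83: h=5, slot 5 empty => index 5.
Insert 888: h=4, h2=1, slots 4,5 occupied => index 6.
Insert 237: h=3, slot 3 empty => index 3.
Insert 89: h=11, h2=6, slots 11,4,10,3 occupied => index 9.
Insert 849: h=4, h2=10, slot 4 occupied => index 1.
Table: [∅, 849, ∅, 237, 264, 83, 888, ∅, ∅, 89, 582, 30, ∅]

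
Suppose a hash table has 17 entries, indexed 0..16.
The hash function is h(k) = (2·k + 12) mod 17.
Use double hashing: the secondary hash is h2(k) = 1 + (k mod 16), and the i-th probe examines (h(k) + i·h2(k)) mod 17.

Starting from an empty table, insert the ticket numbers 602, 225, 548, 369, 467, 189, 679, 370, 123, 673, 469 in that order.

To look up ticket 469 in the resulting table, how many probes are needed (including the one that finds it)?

Insert 602: h=9, slot 9 empty => index 9.
Insert 225: h=3, slot 3 empty => index 3.
Insert 548: h=3, h2=5, slot 3 occupied => index 8.
Insert 369: h=2, slot 2 empty => index 2.
Insert 467: h=11, slot 11 empty => index 11.
Insert 189: h=16, slot 16 empty => index 16.
Insert 679: h=10, slot 10 empty => index 10.
Insert 370: h=4, slot 4 empty => index 4.
Insert 123: h=3, h2=12, slot 3 occupied => index 15.
Insert 673: h=15, h2=2, slot 15 occupied => index 0.
Insert 469: h=15, h2=6, slots 15,4,10,16 occupied => index 5.
Table: [673, _, 369, 225, 370, 469, _, _, 548, 602, 679, 467, _, _, _, 123, 189]
Lookup 469: h=15, h2=6, probe 15,4,10,16,5 → found at 5.

5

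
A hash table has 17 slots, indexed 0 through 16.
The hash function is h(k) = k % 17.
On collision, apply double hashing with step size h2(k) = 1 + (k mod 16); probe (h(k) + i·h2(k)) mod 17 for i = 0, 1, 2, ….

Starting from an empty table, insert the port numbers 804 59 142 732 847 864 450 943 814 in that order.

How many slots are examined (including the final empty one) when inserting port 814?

804 hashes to 5; slot 5 is free => place at 5.
59 hashes to 8; slot 8 is free => place at 8.
142 hashes to 6; slot 6 is free => place at 6.
732 hashes to 1; slot 1 is free => place at 1.
847 hashes to 14; slot 14 is free => place at 14.
864 hashes to 14, h2=1; 14 taken => place at 15.
450 hashes to 8, h2=3; 8 taken => place at 11.
943 hashes to 8, h2=16; 8 taken => place at 7.
814 hashes to 15, h2=15; 15 taken => place at 13.
Table: [∅, 732, ∅, ∅, ∅, 804, 142, 943, 59, ∅, ∅, 450, ∅, 814, 847, 864, ∅]

2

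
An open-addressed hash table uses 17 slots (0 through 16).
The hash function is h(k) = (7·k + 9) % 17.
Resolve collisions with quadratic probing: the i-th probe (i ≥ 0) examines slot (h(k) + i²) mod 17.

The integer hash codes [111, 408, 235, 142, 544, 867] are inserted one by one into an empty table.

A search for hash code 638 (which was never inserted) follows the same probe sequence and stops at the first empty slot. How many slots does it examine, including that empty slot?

3

111: h=4 → slot 4
408: h=9 → slot 9
235: h=5 → slot 5
142: h=0 → slot 0
544: h=9, probe 9,10 → slot 10
867: h=9, probe 9,10,13 → slot 13
Table: [142, ∅, ∅, ∅, 111, 235, ∅, ∅, ∅, 408, 544, ∅, ∅, 867, ∅, ∅, ∅]
Lookup 638: h=4, probe 4,5,8 → slot 8 empty, not found.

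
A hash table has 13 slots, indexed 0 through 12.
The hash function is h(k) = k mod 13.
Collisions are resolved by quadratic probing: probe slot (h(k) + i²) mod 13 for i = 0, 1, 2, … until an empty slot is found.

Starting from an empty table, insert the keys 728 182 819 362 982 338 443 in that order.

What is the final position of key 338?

9

728: h=0 -> slot 0
182: h=0, probe 0,1 -> slot 1
819: h=0, probe 0,1,4 -> slot 4
362: h=11 -> slot 11
982: h=7 -> slot 7
338: h=0, probe 0,1,4,9 -> slot 9
443: h=1, probe 1,2 -> slot 2
Table: [728, 182, 443, ., 819, ., ., 982, ., 338, ., 362, .]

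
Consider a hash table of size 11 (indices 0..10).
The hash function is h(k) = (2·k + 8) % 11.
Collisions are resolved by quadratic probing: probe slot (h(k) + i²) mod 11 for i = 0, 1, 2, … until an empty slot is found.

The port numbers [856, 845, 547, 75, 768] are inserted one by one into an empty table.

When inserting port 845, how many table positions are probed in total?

2

856: h=4 → slot 4
845: h=4, probe 4,5 → slot 5
547: h=2 → slot 2
75: h=4, probe 4,5,8 → slot 8
768: h=4, probe 4,5,8,2,9 → slot 9
Table: [—, —, 547, —, 856, 845, —, —, 75, 768, —]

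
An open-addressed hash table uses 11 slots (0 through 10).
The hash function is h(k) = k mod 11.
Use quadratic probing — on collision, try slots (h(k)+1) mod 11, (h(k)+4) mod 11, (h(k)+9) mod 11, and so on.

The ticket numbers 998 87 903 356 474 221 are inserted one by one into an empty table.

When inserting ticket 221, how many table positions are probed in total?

Insert 998: h=8, slot 8 empty -> index 8.
Insert 87: h=10, slot 10 empty -> index 10.
Insert 903: h=1, slot 1 empty -> index 1.
Insert 356: h=4, slot 4 empty -> index 4.
Insert 474: h=1, slot 1 occupied -> index 2.
Insert 221: h=1, slots 1,2 occupied -> index 5.
Table: [., 903, 474, ., 356, 221, ., ., 998, ., 87]

3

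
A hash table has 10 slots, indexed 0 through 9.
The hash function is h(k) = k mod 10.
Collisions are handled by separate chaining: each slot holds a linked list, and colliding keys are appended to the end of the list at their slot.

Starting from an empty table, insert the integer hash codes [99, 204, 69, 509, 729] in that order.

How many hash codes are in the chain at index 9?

4

Insert 99: h=9, bucket 9 empty → new chain.
Insert 204: h=4, bucket 4 empty → new chain.
Insert 69: h=9, bucket 9 nonempty → append to chain.
Insert 509: h=9, bucket 9 nonempty → append to chain.
Insert 729: h=9, bucket 9 nonempty → append to chain.
Final buckets:
0: —
1: —
2: —
3: —
4: 204
5: —
6: —
7: —
8: —
9: 99 -> 69 -> 509 -> 729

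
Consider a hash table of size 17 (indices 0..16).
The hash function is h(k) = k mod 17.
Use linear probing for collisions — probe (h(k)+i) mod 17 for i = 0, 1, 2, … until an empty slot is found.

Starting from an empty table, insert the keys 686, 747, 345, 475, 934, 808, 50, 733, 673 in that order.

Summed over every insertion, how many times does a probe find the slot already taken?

686: h=6 -> slot 6
747: h=16 -> slot 16
345: h=5 -> slot 5
475: h=16, probe 16,0 -> slot 0
934: h=16, probe 16,0,1 -> slot 1
808: h=9 -> slot 9
50: h=16, probe 16,0,1,2 -> slot 2
733: h=2, probe 2,3 -> slot 3
673: h=10 -> slot 10
Table: [475, 934, 50, 733, ∅, 345, 686, ∅, ∅, 808, 673, ∅, ∅, ∅, ∅, ∅, 747]

7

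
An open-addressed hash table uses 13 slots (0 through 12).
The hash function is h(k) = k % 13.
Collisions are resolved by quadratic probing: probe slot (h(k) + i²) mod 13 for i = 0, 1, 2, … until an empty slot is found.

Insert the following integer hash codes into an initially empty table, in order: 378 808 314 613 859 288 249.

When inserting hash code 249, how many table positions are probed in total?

Insert 378: h=1, slot 1 empty => index 1.
Insert 808: h=2, slot 2 empty => index 2.
Insert 314: h=2, slot 2 occupied => index 3.
Insert 613: h=2, slots 2,3 occupied => index 6.
Insert 859: h=1, slots 1,2 occupied => index 5.
Insert 288: h=2, slots 2,3,6 occupied => index 11.
Insert 249: h=2, slots 2,3,6,11,5,1 occupied => index 12.
Table: [-, 378, 808, 314, -, 859, 613, -, -, -, -, 288, 249]

7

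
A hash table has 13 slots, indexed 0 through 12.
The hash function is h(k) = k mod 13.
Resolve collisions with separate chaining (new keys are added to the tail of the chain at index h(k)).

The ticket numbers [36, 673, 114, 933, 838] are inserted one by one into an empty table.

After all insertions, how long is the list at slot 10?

Insert 36: h=10, bucket 10 empty -> new chain.
Insert 673: h=10, bucket 10 nonempty -> append to chain.
Insert 114: h=10, bucket 10 nonempty -> append to chain.
Insert 933: h=10, bucket 10 nonempty -> append to chain.
Insert 838: h=6, bucket 6 empty -> new chain.
Final buckets:
0: ∅
1: ∅
2: ∅
3: ∅
4: ∅
5: ∅
6: 838
7: ∅
8: ∅
9: ∅
10: 36 -> 673 -> 114 -> 933
11: ∅
12: ∅

4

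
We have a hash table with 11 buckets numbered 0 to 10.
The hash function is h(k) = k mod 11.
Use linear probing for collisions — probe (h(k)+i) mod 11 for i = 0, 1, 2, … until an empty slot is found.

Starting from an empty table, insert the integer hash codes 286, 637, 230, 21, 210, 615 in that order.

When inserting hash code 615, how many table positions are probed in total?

286 hashes to 0; slot 0 is free → place at 0.
637 hashes to 10; slot 10 is free → place at 10.
230 hashes to 10; 10,0 taken → place at 1.
21 hashes to 10; 10,0,1 taken → place at 2.
210 hashes to 1; 1,2 taken → place at 3.
615 hashes to 10; 10,0,1,2,3 taken → place at 4.
Table: [286, 230, 21, 210, 615, ∅, ∅, ∅, ∅, ∅, 637]

6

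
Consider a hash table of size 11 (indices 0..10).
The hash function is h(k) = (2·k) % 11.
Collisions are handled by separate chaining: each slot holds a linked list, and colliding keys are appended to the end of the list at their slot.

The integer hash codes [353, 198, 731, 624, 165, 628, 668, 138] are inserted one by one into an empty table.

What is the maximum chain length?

2

Insert 353: h=2, bucket 2 empty -> new chain.
Insert 198: h=0, bucket 0 empty -> new chain.
Insert 731: h=10, bucket 10 empty -> new chain.
Insert 624: h=5, bucket 5 empty -> new chain.
Insert 165: h=0, bucket 0 nonempty -> append to chain.
Insert 628: h=2, bucket 2 nonempty -> append to chain.
Insert 668: h=5, bucket 5 nonempty -> append to chain.
Insert 138: h=1, bucket 1 empty -> new chain.
Final buckets:
0: 198 -> 165
1: 138
2: 353 -> 628
3: _
4: _
5: 624 -> 668
6: _
7: _
8: _
9: _
10: 731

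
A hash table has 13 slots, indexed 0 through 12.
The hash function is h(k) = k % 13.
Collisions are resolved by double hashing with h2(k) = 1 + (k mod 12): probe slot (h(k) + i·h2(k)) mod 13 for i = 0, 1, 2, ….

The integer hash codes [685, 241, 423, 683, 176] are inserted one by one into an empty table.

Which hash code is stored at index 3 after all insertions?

176

685: h=9 → slot 9
241: h=7 → slot 7
423: h=7, h2=4, probe 7,11 → slot 11
683: h=7, h2=12, probe 7,6 → slot 6
176: h=7, h2=9, probe 7,3 → slot 3
Table: [_, _, _, 176, _, _, 683, 241, _, 685, _, 423, _]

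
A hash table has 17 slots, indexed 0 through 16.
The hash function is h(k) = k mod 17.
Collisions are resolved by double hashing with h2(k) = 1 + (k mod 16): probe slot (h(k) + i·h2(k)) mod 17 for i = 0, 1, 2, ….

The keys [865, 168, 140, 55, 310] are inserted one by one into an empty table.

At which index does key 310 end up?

11

865 hashes to 15; slot 15 is free => place at 15.
168 hashes to 15, h2=9; 15 taken => place at 7.
140 hashes to 4; slot 4 is free => place at 4.
55 hashes to 4, h2=8; 4 taken => place at 12.
310 hashes to 4, h2=7; 4 taken => place at 11.
Table: [-, -, -, -, 140, -, -, 168, -, -, -, 310, 55, -, -, 865, -]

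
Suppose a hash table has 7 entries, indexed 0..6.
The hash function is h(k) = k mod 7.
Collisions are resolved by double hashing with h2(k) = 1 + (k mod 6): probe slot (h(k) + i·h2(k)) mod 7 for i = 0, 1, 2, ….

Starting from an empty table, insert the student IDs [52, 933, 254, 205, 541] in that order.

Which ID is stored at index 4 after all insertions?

52: h=3 -> slot 3
933: h=2 -> slot 2
254: h=2, h2=3, probe 2,5 -> slot 5
205: h=2, h2=2, probe 2,4 -> slot 4
541: h=2, h2=2, probe 2,4,6 -> slot 6
Table: [., ., 933, 52, 205, 254, 541]

205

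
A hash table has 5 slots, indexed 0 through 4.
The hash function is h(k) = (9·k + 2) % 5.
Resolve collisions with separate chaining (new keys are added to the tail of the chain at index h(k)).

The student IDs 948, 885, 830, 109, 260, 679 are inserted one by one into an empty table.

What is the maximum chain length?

Insert 948: h=4, bucket 4 empty -> new chain.
Insert 885: h=2, bucket 2 empty -> new chain.
Insert 830: h=2, bucket 2 nonempty -> append to chain.
Insert 109: h=3, bucket 3 empty -> new chain.
Insert 260: h=2, bucket 2 nonempty -> append to chain.
Insert 679: h=3, bucket 3 nonempty -> append to chain.
Final buckets:
0: ∅
1: ∅
2: 885 -> 830 -> 260
3: 109 -> 679
4: 948

3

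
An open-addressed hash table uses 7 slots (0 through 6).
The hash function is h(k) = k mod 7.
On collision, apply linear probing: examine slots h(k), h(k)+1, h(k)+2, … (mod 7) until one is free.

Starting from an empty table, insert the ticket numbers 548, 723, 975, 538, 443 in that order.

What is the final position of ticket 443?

548: h=2 -> slot 2
723: h=2, probe 2,3 -> slot 3
975: h=2, probe 2,3,4 -> slot 4
538: h=6 -> slot 6
443: h=2, probe 2,3,4,5 -> slot 5
Table: [-, -, 548, 723, 975, 443, 538]

5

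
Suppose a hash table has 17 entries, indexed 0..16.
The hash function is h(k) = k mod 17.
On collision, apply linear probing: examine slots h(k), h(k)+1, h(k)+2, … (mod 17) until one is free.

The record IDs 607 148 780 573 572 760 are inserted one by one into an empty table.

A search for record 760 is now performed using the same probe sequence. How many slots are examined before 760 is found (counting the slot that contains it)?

Insert 607: h=12, slot 12 empty => index 12.
Insert 148: h=12, slot 12 occupied => index 13.
Insert 780: h=15, slot 15 empty => index 15.
Insert 573: h=12, slots 12,13 occupied => index 14.
Insert 572: h=11, slot 11 empty => index 11.
Insert 760: h=12, slots 12,13,14,15 occupied => index 16.
Table: [-, -, -, -, -, -, -, -, -, -, -, 572, 607, 148, 573, 780, 760]
Lookup 760: h=12, probe 12,13,14,15,16 → found at 16.

5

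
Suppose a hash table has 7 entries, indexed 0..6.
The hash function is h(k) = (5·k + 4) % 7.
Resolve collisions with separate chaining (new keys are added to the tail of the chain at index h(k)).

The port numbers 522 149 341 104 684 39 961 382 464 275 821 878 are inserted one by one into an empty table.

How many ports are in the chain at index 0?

5

Insert 522: h=3, bucket 3 empty -> new chain.
Insert 149: h=0, bucket 0 empty -> new chain.
Insert 341: h=1, bucket 1 empty -> new chain.
Insert 104: h=6, bucket 6 empty -> new chain.
Insert 684: h=1, bucket 1 nonempty -> append to chain.
Insert 39: h=3, bucket 3 nonempty -> append to chain.
Insert 961: h=0, bucket 0 nonempty -> append to chain.
Insert 382: h=3, bucket 3 nonempty -> append to chain.
Insert 464: h=0, bucket 0 nonempty -> append to chain.
Insert 275: h=0, bucket 0 nonempty -> append to chain.
Insert 821: h=0, bucket 0 nonempty -> append to chain.
Insert 878: h=5, bucket 5 empty -> new chain.
Final buckets:
0: 149 -> 961 -> 464 -> 275 -> 821
1: 341 -> 684
2: ∅
3: 522 -> 39 -> 382
4: ∅
5: 878
6: 104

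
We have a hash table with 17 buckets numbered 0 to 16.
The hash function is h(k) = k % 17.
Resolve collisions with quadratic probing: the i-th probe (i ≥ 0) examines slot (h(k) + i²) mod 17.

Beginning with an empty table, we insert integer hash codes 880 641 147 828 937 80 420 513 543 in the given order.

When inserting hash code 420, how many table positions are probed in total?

6

880 hashes to 13; slot 13 is free -> place at 13.
641 hashes to 12; slot 12 is free -> place at 12.
147 hashes to 11; slot 11 is free -> place at 11.
828 hashes to 12; 12,13 taken -> place at 16.
937 hashes to 2; slot 2 is free -> place at 2.
80 hashes to 12; 12,13,16 taken -> place at 4.
420 hashes to 12; 12,13,16,4,11 taken -> place at 3.
513 hashes to 3; 3,4 taken -> place at 7.
543 hashes to 16; 16 taken -> place at 0.
Table: [543, _, 937, 420, 80, _, _, 513, _, _, _, 147, 641, 880, _, _, 828]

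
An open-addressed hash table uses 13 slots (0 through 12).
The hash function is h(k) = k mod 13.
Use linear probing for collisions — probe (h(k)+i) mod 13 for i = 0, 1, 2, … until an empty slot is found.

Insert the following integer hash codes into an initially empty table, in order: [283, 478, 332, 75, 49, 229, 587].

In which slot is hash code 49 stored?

0

283: h=10 => slot 10
478: h=10, probe 10,11 => slot 11
332: h=7 => slot 7
75: h=10, probe 10,11,12 => slot 12
49: h=10, probe 10,11,12,0 => slot 0
229: h=8 => slot 8
587: h=2 => slot 2
Table: [49, —, 587, —, —, —, —, 332, 229, —, 283, 478, 75]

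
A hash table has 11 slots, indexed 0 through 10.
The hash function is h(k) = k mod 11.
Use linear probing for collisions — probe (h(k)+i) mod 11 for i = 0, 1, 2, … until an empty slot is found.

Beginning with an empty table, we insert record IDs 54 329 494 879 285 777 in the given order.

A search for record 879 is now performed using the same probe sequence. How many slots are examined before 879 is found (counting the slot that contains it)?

54: h=10 → slot 10
329: h=10, probe 10,0 → slot 0
494: h=10, probe 10,0,1 → slot 1
879: h=10, probe 10,0,1,2 → slot 2
285: h=10, probe 10,0,1,2,3 → slot 3
777: h=7 → slot 7
Table: [329, 494, 879, 285, —, —, —, 777, —, —, 54]
Lookup 879: h=10, probe 10,0,1,2 → found at 2.

4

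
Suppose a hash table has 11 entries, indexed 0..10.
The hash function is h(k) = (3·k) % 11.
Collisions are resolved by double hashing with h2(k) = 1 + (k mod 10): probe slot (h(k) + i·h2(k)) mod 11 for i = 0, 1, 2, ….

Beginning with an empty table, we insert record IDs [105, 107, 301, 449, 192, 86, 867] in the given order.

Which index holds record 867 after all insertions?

10

105 hashes to 7; slot 7 is free => place at 7.
107 hashes to 2; slot 2 is free => place at 2.
301 hashes to 1; slot 1 is free => place at 1.
449 hashes to 5; slot 5 is free => place at 5.
192 hashes to 4; slot 4 is free => place at 4.
86 hashes to 5, h2=7; 5,1 taken => place at 8.
867 hashes to 5, h2=8; 5,2 taken => place at 10.
Table: [—, 301, 107, —, 192, 449, —, 105, 86, —, 867]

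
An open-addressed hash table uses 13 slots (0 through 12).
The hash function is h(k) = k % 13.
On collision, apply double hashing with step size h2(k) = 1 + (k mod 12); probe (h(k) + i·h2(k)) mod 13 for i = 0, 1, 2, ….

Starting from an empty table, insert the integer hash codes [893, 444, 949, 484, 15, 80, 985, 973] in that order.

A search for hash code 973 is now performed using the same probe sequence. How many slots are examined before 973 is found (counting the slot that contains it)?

893: h=9 → slot 9
444: h=2 → slot 2
949: h=0 → slot 0
484: h=3 → slot 3
15: h=2, h2=4, probe 2,6 → slot 6
80: h=2, h2=9, probe 2,11 → slot 11
985: h=10 → slot 10
973: h=11, h2=2, probe 11,0,2,4 → slot 4
Table: [949, ., 444, 484, 973, ., 15, ., ., 893, 985, 80, .]
Lookup 973: h=11, h2=2, probe 11,0,2,4 → found at 4.

4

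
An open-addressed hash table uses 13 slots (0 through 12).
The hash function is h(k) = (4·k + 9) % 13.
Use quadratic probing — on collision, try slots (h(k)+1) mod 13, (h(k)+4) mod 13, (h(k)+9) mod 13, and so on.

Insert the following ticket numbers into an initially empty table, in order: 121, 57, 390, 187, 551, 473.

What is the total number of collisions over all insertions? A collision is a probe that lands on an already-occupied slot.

Insert 121: h=12, slot 12 empty → index 12.
Insert 57: h=3, slot 3 empty → index 3.
Insert 390: h=9, slot 9 empty → index 9.
Insert 187: h=3, slot 3 occupied → index 4.
Insert 551: h=3, slots 3,4 occupied → index 7.
Insert 473: h=3, slots 3,4,7,12 occupied → index 6.
Table: [∅, ∅, ∅, 57, 187, ∅, 473, 551, ∅, 390, ∅, ∅, 121]

7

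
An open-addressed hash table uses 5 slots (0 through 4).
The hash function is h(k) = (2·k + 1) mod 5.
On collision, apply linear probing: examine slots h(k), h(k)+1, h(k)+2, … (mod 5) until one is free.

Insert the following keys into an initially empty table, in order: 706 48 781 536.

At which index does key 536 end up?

0

Insert 706: h=3, slot 3 empty -> index 3.
Insert 48: h=2, slot 2 empty -> index 2.
Insert 781: h=3, slot 3 occupied -> index 4.
Insert 536: h=3, slots 3,4 occupied -> index 0.
Table: [536, ∅, 48, 706, 781]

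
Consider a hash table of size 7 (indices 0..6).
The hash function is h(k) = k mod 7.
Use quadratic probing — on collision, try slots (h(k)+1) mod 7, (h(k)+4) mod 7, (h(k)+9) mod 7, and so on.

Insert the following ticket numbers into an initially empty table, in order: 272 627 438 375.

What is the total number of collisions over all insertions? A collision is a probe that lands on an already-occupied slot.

3

272 hashes to 6; slot 6 is free => place at 6.
627 hashes to 4; slot 4 is free => place at 4.
438 hashes to 4; 4 taken => place at 5.
375 hashes to 4; 4,5 taken => place at 1.
Table: [-, 375, -, -, 627, 438, 272]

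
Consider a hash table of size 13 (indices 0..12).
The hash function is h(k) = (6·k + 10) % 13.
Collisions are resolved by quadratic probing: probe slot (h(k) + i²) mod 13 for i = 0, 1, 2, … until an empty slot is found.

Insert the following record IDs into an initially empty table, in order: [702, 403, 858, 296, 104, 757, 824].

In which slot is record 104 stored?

6

702 hashes to 10; slot 10 is free -> place at 10.
403 hashes to 10; 10 taken -> place at 11.
858 hashes to 10; 10,11 taken -> place at 1.
296 hashes to 5; slot 5 is free -> place at 5.
104 hashes to 10; 10,11,1 taken -> place at 6.
757 hashes to 2; slot 2 is free -> place at 2.
824 hashes to 1; 1,2,5,10 taken -> place at 4.
Table: [—, 858, 757, —, 824, 296, 104, —, —, —, 702, 403, —]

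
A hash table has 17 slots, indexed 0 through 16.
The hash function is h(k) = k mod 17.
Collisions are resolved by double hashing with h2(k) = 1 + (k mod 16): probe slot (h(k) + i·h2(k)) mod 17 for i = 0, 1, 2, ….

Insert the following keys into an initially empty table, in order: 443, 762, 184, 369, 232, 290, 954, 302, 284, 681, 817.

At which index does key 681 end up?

7

Insert 443: h=1, slot 1 empty → index 1.
Insert 762: h=14, slot 14 empty → index 14.
Insert 184: h=14, h2=9, slot 14 occupied → index 6.
Insert 369: h=12, slot 12 empty → index 12.
Insert 232: h=11, slot 11 empty → index 11.
Insert 290: h=1, h2=3, slot 1 occupied → index 4.
Insert 954: h=2, slot 2 empty → index 2.
Insert 302: h=13, slot 13 empty → index 13.
Insert 284: h=12, h2=13, slot 12 occupied → index 8.
Insert 681: h=1, h2=10, slots 1,11,4,14 occupied → index 7.
Insert 817: h=1, h2=2, slot 1 occupied → index 3.
Table: [_, 443, 954, 817, 290, _, 184, 681, 284, _, _, 232, 369, 302, 762, _, _]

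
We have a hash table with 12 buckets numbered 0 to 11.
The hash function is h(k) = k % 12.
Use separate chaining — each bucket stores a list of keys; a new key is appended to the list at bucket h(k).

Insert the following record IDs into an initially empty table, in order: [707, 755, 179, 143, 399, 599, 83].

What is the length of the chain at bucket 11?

707 → bucket 11
755 → bucket 11 (collision)
179 → bucket 11 (collision)
143 → bucket 11 (collision)
399 → bucket 3
599 → bucket 11 (collision)
83 → bucket 11 (collision)
Final buckets:
0: _
1: _
2: _
3: 399
4: _
5: _
6: _
7: _
8: _
9: _
10: _
11: 707 -> 755 -> 179 -> 143 -> 599 -> 83

6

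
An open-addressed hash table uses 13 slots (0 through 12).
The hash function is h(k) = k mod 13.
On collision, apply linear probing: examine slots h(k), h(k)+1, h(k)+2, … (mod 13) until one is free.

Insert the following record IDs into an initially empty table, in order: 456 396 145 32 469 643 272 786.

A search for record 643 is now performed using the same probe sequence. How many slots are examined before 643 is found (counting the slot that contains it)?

456 hashes to 1; slot 1 is free -> place at 1.
396 hashes to 6; slot 6 is free -> place at 6.
145 hashes to 2; slot 2 is free -> place at 2.
32 hashes to 6; 6 taken -> place at 7.
469 hashes to 1; 1,2 taken -> place at 3.
643 hashes to 6; 6,7 taken -> place at 8.
272 hashes to 12; slot 12 is free -> place at 12.
786 hashes to 6; 6,7,8 taken -> place at 9.
Table: [—, 456, 145, 469, —, —, 396, 32, 643, 786, —, —, 272]
Lookup 643: h=6, probe 6,7,8 → found at 8.

3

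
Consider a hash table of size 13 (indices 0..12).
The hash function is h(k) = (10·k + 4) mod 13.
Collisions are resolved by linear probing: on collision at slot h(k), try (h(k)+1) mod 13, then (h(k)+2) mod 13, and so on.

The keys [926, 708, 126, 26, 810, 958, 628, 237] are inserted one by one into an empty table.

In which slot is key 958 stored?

Insert 926: h=8, slot 8 empty → index 8.
Insert 708: h=12, slot 12 empty → index 12.
Insert 126: h=3, slot 3 empty → index 3.
Insert 26: h=4, slot 4 empty → index 4.
Insert 810: h=5, slot 5 empty → index 5.
Insert 958: h=3, slots 3,4,5 occupied → index 6.
Insert 628: h=5, slots 5,6 occupied → index 7.
Insert 237: h=8, slot 8 occupied → index 9.
Table: [∅, ∅, ∅, 126, 26, 810, 958, 628, 926, 237, ∅, ∅, 708]

6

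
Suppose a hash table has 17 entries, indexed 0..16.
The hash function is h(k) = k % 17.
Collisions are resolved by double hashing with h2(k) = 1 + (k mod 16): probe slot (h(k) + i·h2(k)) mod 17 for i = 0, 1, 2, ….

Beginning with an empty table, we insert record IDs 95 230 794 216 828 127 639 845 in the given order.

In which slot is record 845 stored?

3

Insert 95: h=10, slot 10 empty → index 10.
Insert 230: h=9, slot 9 empty → index 9.
Insert 794: h=12, slot 12 empty → index 12.
Insert 216: h=12, h2=9, slot 12 occupied → index 4.
Insert 828: h=12, h2=13, slot 12 occupied → index 8.
Insert 127: h=8, h2=16, slot 8 occupied → index 7.
Insert 639: h=10, h2=16, slots 10,9,8,7 occupied → index 6.
Insert 845: h=12, h2=14, slots 12,9,6 occupied → index 3.
Table: [-, -, -, 845, 216, -, 639, 127, 828, 230, 95, -, 794, -, -, -, -]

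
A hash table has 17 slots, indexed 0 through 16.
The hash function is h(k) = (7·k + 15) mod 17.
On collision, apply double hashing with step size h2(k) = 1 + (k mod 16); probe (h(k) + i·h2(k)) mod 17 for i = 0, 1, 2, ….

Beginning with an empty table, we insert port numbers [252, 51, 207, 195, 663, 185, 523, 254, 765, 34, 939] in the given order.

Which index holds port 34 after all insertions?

252: h=11 => slot 11
51: h=15 => slot 15
207: h=2 => slot 2
195: h=3 => slot 3
663: h=15, h2=8, probe 15,6 => slot 6
185: h=1 => slot 1
523: h=4 => slot 4
254: h=8 => slot 8
765: h=15, h2=14, probe 15,12 => slot 12
34: h=15, h2=3, probe 15,1,4,7 => slot 7
939: h=9 => slot 9
Table: [_, 185, 207, 195, 523, _, 663, 34, 254, 939, _, 252, 765, _, _, 51, _]

7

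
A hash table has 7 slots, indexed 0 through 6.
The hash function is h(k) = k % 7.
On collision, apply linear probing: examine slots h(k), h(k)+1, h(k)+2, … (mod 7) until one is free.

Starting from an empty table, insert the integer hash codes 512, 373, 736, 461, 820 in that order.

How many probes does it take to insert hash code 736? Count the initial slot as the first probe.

3

Insert 512: h=1, slot 1 empty => index 1.
Insert 373: h=2, slot 2 empty => index 2.
Insert 736: h=1, slots 1,2 occupied => index 3.
Insert 461: h=6, slot 6 empty => index 6.
Insert 820: h=1, slots 1,2,3 occupied => index 4.
Table: [∅, 512, 373, 736, 820, ∅, 461]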